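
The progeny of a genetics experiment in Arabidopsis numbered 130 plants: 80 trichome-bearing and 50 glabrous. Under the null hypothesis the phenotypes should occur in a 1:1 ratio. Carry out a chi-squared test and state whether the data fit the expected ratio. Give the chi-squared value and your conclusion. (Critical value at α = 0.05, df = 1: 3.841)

Expected counts for N = 130 under a 1:1 ratio (total parts = 2):
  trichome-bearing: 130 × 1/2 = 65
  glabrous: 130 × 1/2 = 65
χ² = Σ (O − E)² / E
  trichome-bearing: (80 − 65)² / 65 = 3.4615
  glabrous: (50 − 65)² / 65 = 3.4615
χ² = 3.4615 + 3.4615 = 6.923
Degrees of freedom = 2 − 1 = 1; critical value at α = 0.05 is 3.841.
Since 6.923 > 3.841, we reject the null hypothesis — the data do not fit the 1:1 ratio.

6.923; not consistent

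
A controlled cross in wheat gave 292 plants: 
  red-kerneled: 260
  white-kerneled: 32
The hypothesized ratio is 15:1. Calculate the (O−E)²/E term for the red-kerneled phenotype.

Expected counts for N = 292 under a 15:1 ratio (total parts = 16):
  red-kerneled: 292 × 15/16 = 273.75
  white-kerneled: 292 × 1/16 = 18.25
Contribution of red-kerneled: (260 − 273.75)² / 273.75 = 0.6906

0.691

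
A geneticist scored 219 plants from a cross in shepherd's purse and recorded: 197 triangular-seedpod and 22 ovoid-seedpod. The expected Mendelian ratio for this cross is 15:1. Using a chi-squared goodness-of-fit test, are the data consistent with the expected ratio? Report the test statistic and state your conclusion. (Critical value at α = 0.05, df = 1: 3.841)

Expected counts for N = 219 under a 15:1 ratio (total parts = 16):
  triangular-seedpod: 219 × 15/16 = 205.3125
  ovoid-seedpod: 219 × 1/16 = 13.6875
χ² = Σ (O − E)² / E
  triangular-seedpod: (197 − 205.3125)² / 205.3125 = 0.3365
  ovoid-seedpod: (22 − 13.6875)² / 13.6875 = 5.0482
χ² = 0.3365 + 5.0482 = 5.3847 ≈ 5.385
Degrees of freedom = 2 − 1 = 1; critical value at α = 0.05 is 3.841.
Since 5.385 > 3.841, we reject the null hypothesis — the data do not fit the 15:1 ratio.

5.385; not consistent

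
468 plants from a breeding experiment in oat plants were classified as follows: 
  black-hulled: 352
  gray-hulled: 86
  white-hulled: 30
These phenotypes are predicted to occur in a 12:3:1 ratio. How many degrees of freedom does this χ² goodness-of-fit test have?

2

A goodness-of-fit test with 3 phenotype classes has df = 3 − 1 = 2.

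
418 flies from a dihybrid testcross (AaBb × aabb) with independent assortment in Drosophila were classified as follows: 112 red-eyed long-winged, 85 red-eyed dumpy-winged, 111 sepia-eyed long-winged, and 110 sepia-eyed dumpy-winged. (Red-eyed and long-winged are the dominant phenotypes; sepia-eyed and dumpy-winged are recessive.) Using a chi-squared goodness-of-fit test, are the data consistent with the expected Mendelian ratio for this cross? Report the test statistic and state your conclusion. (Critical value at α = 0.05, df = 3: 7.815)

A dihybrid testcross with independent assortment gives a 1:1:1:1 ratio.
Total ratio parts = 4. Expected numbers out of 418:
  red-eyed long-winged: 418 × 1/4 = 104.5
  red-eyed dumpy-winged: 418 × 1/4 = 104.5
  sepia-eyed long-winged: 418 × 1/4 = 104.5
  sepia-eyed dumpy-winged: 418 × 1/4 = 104.5
χ² = Σ (O − E)² / E
  red-eyed long-winged: (112 − 104.5)² / 104.5 = 0.5383
  red-eyed dumpy-winged: (85 − 104.5)² / 104.5 = 3.6388
  sepia-eyed long-winged: (111 − 104.5)² / 104.5 = 0.4043
  sepia-eyed dumpy-winged: (110 − 104.5)² / 104.5 = 0.2895
χ² = 0.5383 + 3.6388 + 0.4043 + 0.2895 = 4.8709 ≈ 4.871
Degrees of freedom = 4 − 1 = 3; critical value at α = 0.05 is 7.815.
Since 4.871 < 7.815, we fail to reject the null hypothesis — the data are consistent with the 1:1:1:1 ratio.

4.871; consistent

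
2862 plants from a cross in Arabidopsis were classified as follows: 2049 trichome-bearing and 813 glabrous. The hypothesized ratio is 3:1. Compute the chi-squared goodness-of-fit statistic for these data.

17.715

Under the 3:1 hypothesis (Σ ratio = 4, N = 2862):
  trichome-bearing: 2862 × 3/4 = 2146.5
  glabrous: 2862 × 1/4 = 715.5
χ² = Σ (O − E)² / E
  trichome-bearing: (2049 − 2146.5)² / 2146.5 = 4.4287
  glabrous: (813 − 715.5)² / 715.5 = 13.2862
χ² = 4.4287 + 13.2862 = 17.7149 ≈ 17.715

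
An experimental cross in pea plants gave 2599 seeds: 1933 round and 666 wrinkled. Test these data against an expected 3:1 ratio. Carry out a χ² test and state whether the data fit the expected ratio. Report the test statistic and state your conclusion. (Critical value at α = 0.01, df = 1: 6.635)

0.542; consistent

Under the 3:1 hypothesis (Σ ratio = 4, N = 2599):
  round: 2599 × 3/4 = 1949.25
  wrinkled: 2599 × 1/4 = 649.75
χ² = Σ (O − E)² / E
  round: (1933 − 1949.25)² / 1949.25 = 0.1355
  wrinkled: (666 − 649.75)² / 649.75 = 0.4064
χ² = 0.1355 + 0.4064 = 0.5419 ≈ 0.542
Degrees of freedom = 2 − 1 = 1; critical value at α = 0.01 is 6.635.
Since 0.542 < 6.635, we fail to reject the null hypothesis — the data are consistent with the 3:1 ratio.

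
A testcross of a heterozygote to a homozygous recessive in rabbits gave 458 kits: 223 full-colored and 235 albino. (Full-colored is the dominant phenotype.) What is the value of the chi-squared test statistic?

0.314

A testcross of a heterozygote (Aa × aa) gives a 1:1 phenotypic ratio.
Under the 1:1 hypothesis (Σ ratio = 2, N = 458):
  full-colored: 458 × 1/2 = 229
  albino: 458 × 1/2 = 229
χ² = Σ (O − E)² / E
  full-colored: (223 − 229)² / 229 = 0.1572
  albino: (235 − 229)² / 229 = 0.1572
χ² = 0.1572 + 0.1572 = 0.3144 ≈ 0.314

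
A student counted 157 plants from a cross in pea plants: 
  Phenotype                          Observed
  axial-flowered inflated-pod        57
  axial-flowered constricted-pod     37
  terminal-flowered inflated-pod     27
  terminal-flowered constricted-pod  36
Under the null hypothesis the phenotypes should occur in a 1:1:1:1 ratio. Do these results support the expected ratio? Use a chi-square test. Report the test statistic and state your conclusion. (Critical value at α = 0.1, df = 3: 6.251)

Total ratio parts = 4. Expected numbers out of 157:
  axial-flowered inflated-pod: 157 × 1/4 = 39.25
  axial-flowered constricted-pod: 157 × 1/4 = 39.25
  terminal-flowered inflated-pod: 157 × 1/4 = 39.25
  terminal-flowered constricted-pod: 157 × 1/4 = 39.25
χ² = Σ (O − E)² / E
  axial-flowered inflated-pod: (57 − 39.25)² / 39.25 = 8.0271
  axial-flowered constricted-pod: (37 − 39.25)² / 39.25 = 0.1290
  terminal-flowered inflated-pod: (27 − 39.25)² / 39.25 = 3.8232
  terminal-flowered constricted-pod: (36 − 39.25)² / 39.25 = 0.2691
χ² = 8.0271 + 0.1290 + 3.8232 + 0.2691 = 12.2484 ≈ 12.248
Degrees of freedom = 4 − 1 = 3; critical value at α = 0.1 is 6.251.
Since 12.248 > 6.251, we reject the null hypothesis — the data do not fit the 1:1:1:1 ratio.

12.248; not consistent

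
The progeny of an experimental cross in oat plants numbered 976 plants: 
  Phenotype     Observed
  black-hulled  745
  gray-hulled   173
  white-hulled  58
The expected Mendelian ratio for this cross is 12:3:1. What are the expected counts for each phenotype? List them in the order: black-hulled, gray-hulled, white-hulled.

Total ratio parts = 16. Expected numbers out of 976:
  black-hulled: 976 × 12/16 = 732
  gray-hulled: 976 × 3/16 = 183
  white-hulled: 976 × 1/16 = 61

732, 183, 61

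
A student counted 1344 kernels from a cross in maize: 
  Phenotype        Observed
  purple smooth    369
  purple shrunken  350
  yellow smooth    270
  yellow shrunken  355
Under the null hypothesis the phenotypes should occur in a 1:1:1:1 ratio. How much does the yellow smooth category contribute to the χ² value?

12.964

Under the 1:1:1:1 hypothesis (Σ ratio = 4, N = 1344):
  purple smooth: 1344 × 1/4 = 336
  purple shrunken: 1344 × 1/4 = 336
  yellow smooth: 1344 × 1/4 = 336
  yellow shrunken: 1344 × 1/4 = 336
Contribution of yellow smooth: (270 − 336)² / 336 = 12.9643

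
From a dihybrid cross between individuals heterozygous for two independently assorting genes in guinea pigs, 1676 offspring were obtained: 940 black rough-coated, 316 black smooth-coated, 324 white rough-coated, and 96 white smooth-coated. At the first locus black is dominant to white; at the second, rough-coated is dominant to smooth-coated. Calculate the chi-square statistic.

1.051

A dihybrid F₂ with independent assortment and complete dominance at both loci gives a 9:3:3:1 phenotypic ratio.
Expected counts for N = 1676 under a 9:3:3:1 ratio (total parts = 16):
  black rough-coated: 1676 × 9/16 = 942.75
  black smooth-coated: 1676 × 3/16 = 314.25
  white rough-coated: 1676 × 3/16 = 314.25
  white smooth-coated: 1676 × 1/16 = 104.75
χ² = Σ (O − E)² / E
  black rough-coated: (940 − 942.75)² / 942.75 = 0.0080
  black smooth-coated: (316 − 314.25)² / 314.25 = 0.0097
  white rough-coated: (324 − 314.25)² / 314.25 = 0.3025
  white smooth-coated: (96 − 104.75)² / 104.75 = 0.7309
χ² = 0.0080 + 0.0097 + 0.3025 + 0.7309 = 1.0511 ≈ 1.051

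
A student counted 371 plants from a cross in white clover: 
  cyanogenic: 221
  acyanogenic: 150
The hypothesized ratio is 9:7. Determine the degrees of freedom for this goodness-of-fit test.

A goodness-of-fit test with 2 phenotype classes has df = 2 − 1 = 1.

1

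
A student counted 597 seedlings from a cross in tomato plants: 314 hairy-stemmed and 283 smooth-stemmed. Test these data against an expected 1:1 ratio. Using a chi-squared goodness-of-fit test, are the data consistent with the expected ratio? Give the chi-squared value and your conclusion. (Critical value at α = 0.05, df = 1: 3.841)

1.610; consistent

Under the 1:1 hypothesis (Σ ratio = 2, N = 597):
  hairy-stemmed: 597 × 1/2 = 298.5
  smooth-stemmed: 597 × 1/2 = 298.5
χ² = Σ (O − E)² / E
  hairy-stemmed: (314 − 298.5)² / 298.5 = 0.8049
  smooth-stemmed: (283 − 298.5)² / 298.5 = 0.8049
χ² = 0.8049 + 0.8049 = 1.6098 ≈ 1.610
Degrees of freedom = 2 − 1 = 1; critical value at α = 0.05 is 3.841.
Since 1.610 < 3.841, we fail to reject the null hypothesis — the data are consistent with the 1:1 ratio.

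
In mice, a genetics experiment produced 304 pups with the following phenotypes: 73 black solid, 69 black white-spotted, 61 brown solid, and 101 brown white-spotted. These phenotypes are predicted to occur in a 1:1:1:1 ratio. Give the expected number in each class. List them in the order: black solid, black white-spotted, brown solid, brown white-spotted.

76, 76, 76, 76

Expected counts for N = 304 under a 1:1:1:1 ratio (total parts = 4):
  black solid: 304 × 1/4 = 76
  black white-spotted: 304 × 1/4 = 76
  brown solid: 304 × 1/4 = 76
  brown white-spotted: 304 × 1/4 = 76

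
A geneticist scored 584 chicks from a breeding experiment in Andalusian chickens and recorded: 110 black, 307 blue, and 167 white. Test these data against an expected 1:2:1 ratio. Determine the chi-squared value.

Under the 1:2:1 hypothesis (Σ ratio = 4, N = 584):
  black: 584 × 1/4 = 146
  blue: 584 × 2/4 = 292
  white: 584 × 1/4 = 146
χ² = Σ (O − E)² / E
  black: (110 − 146)² / 146 = 8.8767
  blue: (307 − 292)² / 292 = 0.7705
  white: (167 − 146)² / 146 = 3.0205
χ² = 8.8767 + 0.7705 + 3.0205 = 12.6677 ≈ 12.668

12.668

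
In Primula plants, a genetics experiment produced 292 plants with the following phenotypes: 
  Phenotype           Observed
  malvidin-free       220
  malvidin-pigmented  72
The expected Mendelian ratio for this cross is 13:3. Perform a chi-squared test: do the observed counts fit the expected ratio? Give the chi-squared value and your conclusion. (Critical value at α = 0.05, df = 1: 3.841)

6.689; not consistent

Total ratio parts = 16. Expected numbers out of 292:
  malvidin-free: 292 × 13/16 = 237.25
  malvidin-pigmented: 292 × 3/16 = 54.75
χ² = Σ (O − E)² / E
  malvidin-free: (220 − 237.25)² / 237.25 = 1.2542
  malvidin-pigmented: (72 − 54.75)² / 54.75 = 5.4349
χ² = 1.2542 + 5.4349 = 6.6891 ≈ 6.689
Degrees of freedom = 2 − 1 = 1; critical value at α = 0.05 is 3.841.
Since 6.689 > 3.841, we reject the null hypothesis — the data do not fit the 13:3 ratio.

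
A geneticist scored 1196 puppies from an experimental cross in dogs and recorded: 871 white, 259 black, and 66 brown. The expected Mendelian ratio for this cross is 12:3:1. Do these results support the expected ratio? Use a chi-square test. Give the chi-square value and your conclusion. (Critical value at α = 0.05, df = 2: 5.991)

The 12:3:1 ratio has 16 parts, so with N = 1196 the expected counts are:
  white: 1196 × 12/16 = 897
  black: 1196 × 3/16 = 224.25
  brown: 1196 × 1/16 = 74.75
χ² = Σ (O − E)² / E
  white: (871 − 897)² / 897 = 0.7536
  black: (259 − 224.25)² / 224.25 = 5.3849
  brown: (66 − 74.75)² / 74.75 = 1.0242
χ² = 0.7536 + 5.3849 + 1.0242 = 7.1627 ≈ 7.163
Degrees of freedom = 3 − 1 = 2; critical value at α = 0.05 is 5.991.
Since 7.163 > 5.991, we reject the null hypothesis — the data do not fit the 12:3:1 ratio.

7.163; not consistent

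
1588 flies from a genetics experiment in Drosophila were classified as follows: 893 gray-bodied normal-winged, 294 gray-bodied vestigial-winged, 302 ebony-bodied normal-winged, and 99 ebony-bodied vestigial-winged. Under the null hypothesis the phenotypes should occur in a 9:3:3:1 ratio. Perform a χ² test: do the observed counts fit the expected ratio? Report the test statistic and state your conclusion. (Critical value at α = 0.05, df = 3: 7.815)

Under the 9:3:3:1 hypothesis (Σ ratio = 16, N = 1588):
  gray-bodied normal-winged: 1588 × 9/16 = 893.25
  gray-bodied vestigial-winged: 1588 × 3/16 = 297.75
  ebony-bodied normal-winged: 1588 × 3/16 = 297.75
  ebony-bodied vestigial-winged: 1588 × 1/16 = 99.25
χ² = Σ (O − E)² / E
  gray-bodied normal-winged: (893 − 893.25)² / 893.25 = 0.0001
  gray-bodied vestigial-winged: (294 − 297.75)² / 297.75 = 0.0472
  ebony-bodied normal-winged: (302 − 297.75)² / 297.75 = 0.0607
  ebony-bodied vestigial-winged: (99 − 99.25)² / 99.25 = 0.0006
χ² = 0.0001 + 0.0472 + 0.0607 + 0.0006 = 0.1086 ≈ 0.109
Degrees of freedom = 4 − 1 = 3; critical value at α = 0.05 is 7.815.
Since 0.109 < 7.815, we fail to reject the null hypothesis — the data are consistent with the 9:3:3:1 ratio.

0.109; consistent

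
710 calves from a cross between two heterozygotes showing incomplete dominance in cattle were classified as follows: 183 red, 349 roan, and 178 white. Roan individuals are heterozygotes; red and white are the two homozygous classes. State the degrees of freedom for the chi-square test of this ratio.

2

With incomplete dominance, a heterozygote × heterozygote cross gives a 1:2:1 phenotypic ratio.
A goodness-of-fit test with 3 phenotype classes has df = 3 − 1 = 2.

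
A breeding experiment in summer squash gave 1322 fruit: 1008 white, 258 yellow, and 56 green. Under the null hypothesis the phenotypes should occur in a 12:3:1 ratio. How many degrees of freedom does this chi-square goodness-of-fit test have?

A goodness-of-fit test with 3 phenotype classes has df = 3 − 1 = 2.

2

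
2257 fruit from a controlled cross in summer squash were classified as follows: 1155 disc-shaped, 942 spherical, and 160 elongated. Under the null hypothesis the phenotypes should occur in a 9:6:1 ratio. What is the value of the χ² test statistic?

Under the 9:6:1 hypothesis (Σ ratio = 16, N = 2257):
  disc-shaped: 2257 × 9/16 = 1269.5625
  spherical: 2257 × 6/16 = 846.375
  elongated: 2257 × 1/16 = 141.0625
χ² = Σ (O − E)² / E
  disc-shaped: (1155 − 1269.5625)² / 1269.5625 = 10.3379
  spherical: (942 − 846.375)² / 846.375 = 10.8039
  elongated: (160 − 141.0625)² / 141.0625 = 2.5423
χ² = 10.3379 + 10.8039 + 2.5423 = 23.6841 ≈ 23.684

23.684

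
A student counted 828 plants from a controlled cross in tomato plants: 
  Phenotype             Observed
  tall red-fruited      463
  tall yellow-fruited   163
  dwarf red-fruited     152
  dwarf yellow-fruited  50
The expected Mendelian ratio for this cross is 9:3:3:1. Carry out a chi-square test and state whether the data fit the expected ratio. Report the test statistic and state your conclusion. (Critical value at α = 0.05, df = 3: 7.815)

The 9:3:3:1 ratio has 16 parts, so with N = 828 the expected counts are:
  tall red-fruited: 828 × 9/16 = 465.75
  tall yellow-fruited: 828 × 3/16 = 155.25
  dwarf red-fruited: 828 × 3/16 = 155.25
  dwarf yellow-fruited: 828 × 1/16 = 51.75
χ² = Σ (O − E)² / E
  tall red-fruited: (463 − 465.75)² / 465.75 = 0.0162
  tall yellow-fruited: (163 − 155.25)² / 155.25 = 0.3869
  dwarf red-fruited: (152 − 155.25)² / 155.25 = 0.0680
  dwarf yellow-fruited: (50 − 51.75)² / 51.75 = 0.0592
χ² = 0.0162 + 0.3869 + 0.0680 + 0.0592 = 0.5303 ≈ 0.530
Degrees of freedom = 4 − 1 = 3; critical value at α = 0.05 is 7.815.
Since 0.530 < 7.815, we fail to reject the null hypothesis — the data are consistent with the 9:3:3:1 ratio.

0.530; consistent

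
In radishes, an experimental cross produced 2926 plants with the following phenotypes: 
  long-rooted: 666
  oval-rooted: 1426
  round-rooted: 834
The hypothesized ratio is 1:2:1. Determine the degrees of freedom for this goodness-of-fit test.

2

A goodness-of-fit test with 3 phenotype classes has df = 3 − 1 = 2.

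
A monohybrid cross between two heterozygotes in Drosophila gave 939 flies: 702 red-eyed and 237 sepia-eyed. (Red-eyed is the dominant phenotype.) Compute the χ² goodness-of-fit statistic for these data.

0.029

For a monohybrid cross between heterozygotes with complete dominance, the expected phenotypic ratio is 3:1.
Expected counts for N = 939 under a 3:1 ratio (total parts = 4):
  red-eyed: 939 × 3/4 = 704.25
  sepia-eyed: 939 × 1/4 = 234.75
χ² = Σ (O − E)² / E
  red-eyed: (702 − 704.25)² / 704.25 = 0.0072
  sepia-eyed: (237 − 234.75)² / 234.75 = 0.0216
χ² = 0.0072 + 0.0216 = 0.0288 ≈ 0.029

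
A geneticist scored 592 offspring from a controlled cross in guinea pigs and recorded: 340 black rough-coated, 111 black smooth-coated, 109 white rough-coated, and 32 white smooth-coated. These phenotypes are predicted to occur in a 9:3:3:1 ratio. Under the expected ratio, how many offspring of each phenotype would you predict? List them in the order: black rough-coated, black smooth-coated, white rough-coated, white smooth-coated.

333, 111, 111, 37

Under the 9:3:3:1 hypothesis (Σ ratio = 16, N = 592):
  black rough-coated: 592 × 9/16 = 333
  black smooth-coated: 592 × 3/16 = 111
  white rough-coated: 592 × 3/16 = 111
  white smooth-coated: 592 × 1/16 = 37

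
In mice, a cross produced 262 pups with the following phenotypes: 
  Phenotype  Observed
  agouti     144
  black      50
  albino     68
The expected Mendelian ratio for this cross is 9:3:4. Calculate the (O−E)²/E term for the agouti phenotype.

Total ratio parts = 16. Expected numbers out of 262:
  agouti: 262 × 9/16 = 147.375
  black: 262 × 3/16 = 49.125
  albino: 262 × 4/16 = 65.5
Contribution of agouti: (144 − 147.375)² / 147.375 = 0.0773

0.077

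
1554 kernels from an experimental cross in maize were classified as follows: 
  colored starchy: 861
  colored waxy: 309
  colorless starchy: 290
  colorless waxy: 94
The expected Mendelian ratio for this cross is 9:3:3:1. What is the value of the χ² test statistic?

Expected counts for N = 1554 under a 9:3:3:1 ratio (total parts = 16):
  colored starchy: 1554 × 9/16 = 874.125
  colored waxy: 1554 × 3/16 = 291.375
  colorless starchy: 1554 × 3/16 = 291.375
  colorless waxy: 1554 × 1/16 = 97.125
χ² = Σ (O − E)² / E
  colored starchy: (861 − 874.125)² / 874.125 = 0.1971
  colored waxy: (309 − 291.375)² / 291.375 = 1.0661
  colorless starchy: (290 − 291.375)² / 291.375 = 0.0065
  colorless waxy: (94 − 97.125)² / 97.125 = 0.1005
χ² = 0.1971 + 1.0661 + 0.0065 + 0.1005 = 1.3702 ≈ 1.370

1.370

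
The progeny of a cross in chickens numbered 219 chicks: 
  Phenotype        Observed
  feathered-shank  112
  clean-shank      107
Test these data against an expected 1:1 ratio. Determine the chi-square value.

Under the 1:1 hypothesis (Σ ratio = 2, N = 219):
  feathered-shank: 219 × 1/2 = 109.5
  clean-shank: 219 × 1/2 = 109.5
χ² = Σ (O − E)² / E
  feathered-shank: (112 − 109.5)² / 109.5 = 0.0571
  clean-shank: (107 − 109.5)² / 109.5 = 0.0571
χ² = 0.0571 + 0.0571 = 0.1142 ≈ 0.114

0.114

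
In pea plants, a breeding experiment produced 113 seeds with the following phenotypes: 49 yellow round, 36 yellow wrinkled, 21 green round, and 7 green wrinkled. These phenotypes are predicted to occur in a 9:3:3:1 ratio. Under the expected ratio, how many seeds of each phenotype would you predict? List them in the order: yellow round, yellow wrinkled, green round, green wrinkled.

63.5625, 21.1875, 21.1875, 7.0625

Expected counts for N = 113 under a 9:3:3:1 ratio (total parts = 16):
  yellow round: 113 × 9/16 = 63.5625
  yellow wrinkled: 113 × 3/16 = 21.1875
  green round: 113 × 3/16 = 21.1875
  green wrinkled: 113 × 1/16 = 7.0625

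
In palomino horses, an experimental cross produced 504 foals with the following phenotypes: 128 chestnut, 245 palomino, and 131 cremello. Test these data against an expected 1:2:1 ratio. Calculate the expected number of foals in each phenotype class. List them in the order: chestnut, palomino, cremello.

126, 252, 126

Under the 1:2:1 hypothesis (Σ ratio = 4, N = 504):
  chestnut: 504 × 1/4 = 126
  palomino: 504 × 2/4 = 252
  cremello: 504 × 1/4 = 126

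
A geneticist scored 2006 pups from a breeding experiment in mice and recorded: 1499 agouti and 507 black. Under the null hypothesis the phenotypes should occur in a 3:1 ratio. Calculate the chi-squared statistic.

Expected counts for N = 2006 under a 3:1 ratio (total parts = 4):
  agouti: 2006 × 3/4 = 1504.5
  black: 2006 × 1/4 = 501.5
χ² = Σ (O − E)² / E
  agouti: (1499 − 1504.5)² / 1504.5 = 0.0201
  black: (507 − 501.5)² / 501.5 = 0.0603
χ² = 0.0201 + 0.0603 = 0.0804 ≈ 0.080

0.080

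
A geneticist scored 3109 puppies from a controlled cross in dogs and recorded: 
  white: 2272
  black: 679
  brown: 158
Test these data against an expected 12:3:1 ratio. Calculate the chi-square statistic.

Expected counts for N = 3109 under a 12:3:1 ratio (total parts = 16):
  white: 3109 × 12/16 = 2331.75
  black: 3109 × 3/16 = 582.9375
  brown: 3109 × 1/16 = 194.3125
χ² = Σ (O − E)² / E
  white: (2272 − 2331.75)² / 2331.75 = 1.5311
  black: (679 − 582.9375)² / 582.9375 = 15.8302
  brown: (158 − 194.3125)² / 194.3125 = 6.7860
χ² = 1.5311 + 15.8302 + 6.7860 = 24.1473 ≈ 24.147

24.147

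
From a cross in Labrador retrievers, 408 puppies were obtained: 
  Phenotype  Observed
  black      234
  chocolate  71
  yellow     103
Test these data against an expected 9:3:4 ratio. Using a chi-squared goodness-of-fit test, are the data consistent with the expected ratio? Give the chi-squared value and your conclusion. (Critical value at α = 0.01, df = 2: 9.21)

0.493; consistent

Under the 9:3:4 hypothesis (Σ ratio = 16, N = 408):
  black: 408 × 9/16 = 229.5
  chocolate: 408 × 3/16 = 76.5
  yellow: 408 × 4/16 = 102
χ² = Σ (O − E)² / E
  black: (234 − 229.5)² / 229.5 = 0.0882
  chocolate: (71 − 76.5)² / 76.5 = 0.3954
  yellow: (103 − 102)² / 102 = 0.0098
χ² = 0.0882 + 0.3954 + 0.0098 = 0.4934 ≈ 0.493
Degrees of freedom = 3 − 1 = 2; critical value at α = 0.01 is 9.21.
Since 0.493 < 9.21, we fail to reject the null hypothesis — the data are consistent with the 9:3:4 ratio.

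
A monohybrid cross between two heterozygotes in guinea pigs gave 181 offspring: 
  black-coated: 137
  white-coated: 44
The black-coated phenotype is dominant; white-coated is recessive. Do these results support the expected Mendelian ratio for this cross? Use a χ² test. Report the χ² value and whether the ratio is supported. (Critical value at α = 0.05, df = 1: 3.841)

For a monohybrid cross between heterozygotes with complete dominance, the expected phenotypic ratio is 3:1.
Total ratio parts = 4. Expected numbers out of 181:
  black-coated: 181 × 3/4 = 135.75
  white-coated: 181 × 1/4 = 45.25
χ² = Σ (O − E)² / E
  black-coated: (137 − 135.75)² / 135.75 = 0.0115
  white-coated: (44 − 45.25)² / 45.25 = 0.0345
χ² = 0.0115 + 0.0345 = 0.046
Degrees of freedom = 2 − 1 = 1; critical value at α = 0.05 is 3.841.
Since 0.046 < 3.841, we fail to reject the null hypothesis — the data are consistent with the 3:1 ratio.

0.046; consistent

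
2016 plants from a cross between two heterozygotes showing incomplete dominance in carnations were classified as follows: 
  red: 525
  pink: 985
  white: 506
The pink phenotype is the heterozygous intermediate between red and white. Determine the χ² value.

1.408

With incomplete dominance, a heterozygote × heterozygote cross gives a 1:2:1 phenotypic ratio.
The 1:2:1 ratio has 4 parts, so with N = 2016 the expected counts are:
  red: 2016 × 1/4 = 504
  pink: 2016 × 2/4 = 1008
  white: 2016 × 1/4 = 504
χ² = Σ (O − E)² / E
  red: (525 − 504)² / 504 = 0.8750
  pink: (985 − 1008)² / 1008 = 0.5248
  white: (506 − 504)² / 504 = 0.0079
χ² = 0.8750 + 0.5248 + 0.0079 = 1.4077 ≈ 1.408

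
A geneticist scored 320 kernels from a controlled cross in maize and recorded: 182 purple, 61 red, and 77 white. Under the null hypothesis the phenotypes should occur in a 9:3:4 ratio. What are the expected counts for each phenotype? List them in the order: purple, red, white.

Expected counts for N = 320 under a 9:3:4 ratio (total parts = 16):
  purple: 320 × 9/16 = 180
  red: 320 × 3/16 = 60
  white: 320 × 4/16 = 80

180, 60, 80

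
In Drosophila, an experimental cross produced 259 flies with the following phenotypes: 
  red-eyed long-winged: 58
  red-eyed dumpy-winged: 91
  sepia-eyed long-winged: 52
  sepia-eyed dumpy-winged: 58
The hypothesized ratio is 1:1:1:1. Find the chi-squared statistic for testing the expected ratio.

14.560

Total ratio parts = 4. Expected numbers out of 259:
  red-eyed long-winged: 259 × 1/4 = 64.75
  red-eyed dumpy-winged: 259 × 1/4 = 64.75
  sepia-eyed long-winged: 259 × 1/4 = 64.75
  sepia-eyed dumpy-winged: 259 × 1/4 = 64.75
χ² = Σ (O − E)² / E
  red-eyed long-winged: (58 − 64.75)² / 64.75 = 0.7037
  red-eyed dumpy-winged: (91 − 64.75)² / 64.75 = 10.6419
  sepia-eyed long-winged: (52 − 64.75)² / 64.75 = 2.5106
  sepia-eyed dumpy-winged: (58 − 64.75)² / 64.75 = 0.7037
χ² = 0.7037 + 10.6419 + 2.5106 + 0.7037 = 14.5599 ≈ 14.560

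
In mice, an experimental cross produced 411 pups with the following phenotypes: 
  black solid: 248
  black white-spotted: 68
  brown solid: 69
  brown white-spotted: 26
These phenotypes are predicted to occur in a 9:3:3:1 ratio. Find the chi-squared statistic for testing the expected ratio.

Expected counts for N = 411 under a 9:3:3:1 ratio (total parts = 16):
  black solid: 411 × 9/16 = 231.1875
  black white-spotted: 411 × 3/16 = 77.0625
  brown solid: 411 × 3/16 = 77.0625
  brown white-spotted: 411 × 1/16 = 25.6875
χ² = Σ (O − E)² / E
  black solid: (248 − 231.1875)² / 231.1875 = 1.2226
  black white-spotted: (68 − 77.0625)² / 77.0625 = 1.0657
  brown solid: (69 − 77.0625)² / 77.0625 = 0.8435
  brown white-spotted: (26 − 25.6875)² / 25.6875 = 0.0038
χ² = 1.2226 + 1.0657 + 0.8435 + 0.0038 = 3.1356 ≈ 3.136

3.136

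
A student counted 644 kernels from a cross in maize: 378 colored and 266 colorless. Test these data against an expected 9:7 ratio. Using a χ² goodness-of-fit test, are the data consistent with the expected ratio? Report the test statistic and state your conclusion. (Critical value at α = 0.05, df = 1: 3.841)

1.565; consistent

The 9:7 ratio has 16 parts, so with N = 644 the expected counts are:
  colored: 644 × 9/16 = 362.25
  colorless: 644 × 7/16 = 281.75
χ² = Σ (O − E)² / E
  colored: (378 − 362.25)² / 362.25 = 0.6848
  colorless: (266 − 281.75)² / 281.75 = 0.8804
χ² = 0.6848 + 0.8804 = 1.5652 ≈ 1.565
Degrees of freedom = 2 − 1 = 1; critical value at α = 0.05 is 3.841.
Since 1.565 < 3.841, we fail to reject the null hypothesis — the data are consistent with the 9:7 ratio.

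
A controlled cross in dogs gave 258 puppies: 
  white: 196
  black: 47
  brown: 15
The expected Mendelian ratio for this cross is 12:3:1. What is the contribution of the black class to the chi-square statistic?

0.039

The 12:3:1 ratio has 16 parts, so with N = 258 the expected counts are:
  white: 258 × 12/16 = 193.5
  black: 258 × 3/16 = 48.375
  brown: 258 × 1/16 = 16.125
Contribution of black: (47 − 48.375)² / 48.375 = 0.0391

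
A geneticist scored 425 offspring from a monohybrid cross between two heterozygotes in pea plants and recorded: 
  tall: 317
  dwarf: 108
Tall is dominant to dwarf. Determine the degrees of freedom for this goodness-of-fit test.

1

For a monohybrid cross between heterozygotes with complete dominance, the expected phenotypic ratio is 3:1.
A goodness-of-fit test with 2 phenotype classes has df = 2 − 1 = 1.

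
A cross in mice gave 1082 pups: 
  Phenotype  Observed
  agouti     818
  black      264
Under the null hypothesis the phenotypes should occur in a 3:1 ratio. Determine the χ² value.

0.208

Under the 3:1 hypothesis (Σ ratio = 4, N = 1082):
  agouti: 1082 × 3/4 = 811.5
  black: 1082 × 1/4 = 270.5
χ² = Σ (O − E)² / E
  agouti: (818 − 811.5)² / 811.5 = 0.0521
  black: (264 − 270.5)² / 270.5 = 0.1562
χ² = 0.0521 + 0.1562 = 0.2083 ≈ 0.208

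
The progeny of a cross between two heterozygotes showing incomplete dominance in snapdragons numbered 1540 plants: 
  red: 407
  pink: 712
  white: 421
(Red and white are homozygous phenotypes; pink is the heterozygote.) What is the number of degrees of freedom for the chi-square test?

With incomplete dominance, a heterozygote × heterozygote cross gives a 1:2:1 phenotypic ratio.
A goodness-of-fit test with 3 phenotype classes has df = 3 − 1 = 2.

2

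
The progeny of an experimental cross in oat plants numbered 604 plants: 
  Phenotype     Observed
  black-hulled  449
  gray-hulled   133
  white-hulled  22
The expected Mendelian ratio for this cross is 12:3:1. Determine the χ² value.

The 12:3:1 ratio has 16 parts, so with N = 604 the expected counts are:
  black-hulled: 604 × 12/16 = 453
  gray-hulled: 604 × 3/16 = 113.25
  white-hulled: 604 × 1/16 = 37.75
χ² = Σ (O − E)² / E
  black-hulled: (449 − 453)² / 453 = 0.0353
  gray-hulled: (133 − 113.25)² / 113.25 = 3.4443
  white-hulled: (22 − 37.75)² / 37.75 = 6.5712
χ² = 0.0353 + 3.4443 + 6.5712 = 10.0508 ≈ 10.051

10.051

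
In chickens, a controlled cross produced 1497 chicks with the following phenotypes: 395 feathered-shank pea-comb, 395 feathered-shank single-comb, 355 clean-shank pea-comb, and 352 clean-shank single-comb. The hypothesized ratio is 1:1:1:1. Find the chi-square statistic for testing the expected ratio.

4.614

Under the 1:1:1:1 hypothesis (Σ ratio = 4, N = 1497):
  feathered-shank pea-comb: 1497 × 1/4 = 374.25
  feathered-shank single-comb: 1497 × 1/4 = 374.25
  clean-shank pea-comb: 1497 × 1/4 = 374.25
  clean-shank single-comb: 1497 × 1/4 = 374.25
χ² = Σ (O − E)² / E
  feathered-shank pea-comb: (395 − 374.25)² / 374.25 = 1.1505
  feathered-shank single-comb: (395 − 374.25)² / 374.25 = 1.1505
  clean-shank pea-comb: (355 − 374.25)² / 374.25 = 0.9901
  clean-shank single-comb: (352 − 374.25)² / 374.25 = 1.3228
χ² = 1.1505 + 1.1505 + 0.9901 + 1.3228 = 4.6139 ≈ 4.614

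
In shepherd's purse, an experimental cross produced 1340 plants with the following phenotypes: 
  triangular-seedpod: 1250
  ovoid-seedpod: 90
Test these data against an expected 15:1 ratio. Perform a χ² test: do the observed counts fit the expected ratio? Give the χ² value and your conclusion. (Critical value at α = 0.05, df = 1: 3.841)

0.498; consistent

Under the 15:1 hypothesis (Σ ratio = 16, N = 1340):
  triangular-seedpod: 1340 × 15/16 = 1256.25
  ovoid-seedpod: 1340 × 1/16 = 83.75
χ² = Σ (O − E)² / E
  triangular-seedpod: (1250 − 1256.25)² / 1256.25 = 0.0311
  ovoid-seedpod: (90 − 83.75)² / 83.75 = 0.4664
χ² = 0.0311 + 0.4664 = 0.4975 ≈ 0.498
Degrees of freedom = 2 − 1 = 1; critical value at α = 0.05 is 3.841.
Since 0.498 < 3.841, we fail to reject the null hypothesis — the data are consistent with the 15:1 ratio.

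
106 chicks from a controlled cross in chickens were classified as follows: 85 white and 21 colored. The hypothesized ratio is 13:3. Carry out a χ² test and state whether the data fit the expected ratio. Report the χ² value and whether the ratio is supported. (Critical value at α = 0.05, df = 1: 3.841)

Under the 13:3 hypothesis (Σ ratio = 16, N = 106):
  white: 106 × 13/16 = 86.125
  colored: 106 × 3/16 = 19.875
χ² = Σ (O − E)² / E
  white: (85 − 86.125)² / 86.125 = 0.0147
  colored: (21 − 19.875)² / 19.875 = 0.0637
χ² = 0.0147 + 0.0637 = 0.0784 ≈ 0.078
Degrees of freedom = 2 − 1 = 1; critical value at α = 0.05 is 3.841.
Since 0.078 < 3.841, we fail to reject the null hypothesis — the data are consistent with the 13:3 ratio.

0.078; consistent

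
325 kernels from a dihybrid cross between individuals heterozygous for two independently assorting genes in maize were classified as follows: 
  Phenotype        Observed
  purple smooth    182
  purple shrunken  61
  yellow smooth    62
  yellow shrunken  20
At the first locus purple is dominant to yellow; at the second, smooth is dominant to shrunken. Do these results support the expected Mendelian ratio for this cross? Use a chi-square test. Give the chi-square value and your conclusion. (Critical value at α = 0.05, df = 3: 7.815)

A dihybrid F₂ with independent assortment and complete dominance at both loci gives a 9:3:3:1 phenotypic ratio.
Total ratio parts = 16. Expected numbers out of 325:
  purple smooth: 325 × 9/16 = 182.8125
  purple shrunken: 325 × 3/16 = 60.9375
  yellow smooth: 325 × 3/16 = 60.9375
  yellow shrunken: 325 × 1/16 = 20.3125
χ² = Σ (O − E)² / E
  purple smooth: (182 − 182.8125)² / 182.8125 = 0.0036
  purple shrunken: (61 − 60.9375)² / 60.9375 = 0.0001
  yellow smooth: (62 − 60.9375)² / 60.9375 = 0.0185
  yellow shrunken: (20 − 20.3125)² / 20.3125 = 0.0048
χ² = 0.0036 + 0.0001 + 0.0185 + 0.0048 = 0.027
Degrees of freedom = 4 − 1 = 3; critical value at α = 0.05 is 7.815.
Since 0.027 < 7.815, we fail to reject the null hypothesis — the data are consistent with the 9:3:3:1 ratio.

0.027; consistent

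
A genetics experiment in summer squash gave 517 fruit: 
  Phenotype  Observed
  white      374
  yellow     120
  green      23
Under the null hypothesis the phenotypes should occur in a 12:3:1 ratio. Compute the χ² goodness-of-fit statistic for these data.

8.658

Expected counts for N = 517 under a 12:3:1 ratio (total parts = 16):
  white: 517 × 12/16 = 387.75
  yellow: 517 × 3/16 = 96.9375
  green: 517 × 1/16 = 32.3125
χ² = Σ (O − E)² / E
  white: (374 − 387.75)² / 387.75 = 0.4876
  yellow: (120 − 96.9375)² / 96.9375 = 5.4868
  green: (23 − 32.3125)² / 32.3125 = 2.6839
χ² = 0.4876 + 5.4868 + 2.6839 = 8.6583 ≈ 8.658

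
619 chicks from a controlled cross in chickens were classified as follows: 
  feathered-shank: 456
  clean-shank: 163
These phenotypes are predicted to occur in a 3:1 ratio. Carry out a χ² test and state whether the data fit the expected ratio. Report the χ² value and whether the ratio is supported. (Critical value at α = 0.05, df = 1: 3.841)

Total ratio parts = 4. Expected numbers out of 619:
  feathered-shank: 619 × 3/4 = 464.25
  clean-shank: 619 × 1/4 = 154.75
χ² = Σ (O − E)² / E
  feathered-shank: (456 − 464.25)² / 464.25 = 0.1466
  clean-shank: (163 − 154.75)² / 154.75 = 0.4398
χ² = 0.1466 + 0.4398 = 0.5864 ≈ 0.586
Degrees of freedom = 2 − 1 = 1; critical value at α = 0.05 is 3.841.
Since 0.586 < 3.841, we fail to reject the null hypothesis — the data are consistent with the 3:1 ratio.

0.586; consistent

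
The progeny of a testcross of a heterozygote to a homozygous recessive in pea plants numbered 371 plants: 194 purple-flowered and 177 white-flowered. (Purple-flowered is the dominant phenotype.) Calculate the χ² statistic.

A testcross of a heterozygote (Aa × aa) gives a 1:1 phenotypic ratio.
The 1:1 ratio has 2 parts, so with N = 371 the expected counts are:
  purple-flowered: 371 × 1/2 = 185.5
  white-flowered: 371 × 1/2 = 185.5
χ² = Σ (O − E)² / E
  purple-flowered: (194 − 185.5)² / 185.5 = 0.3895
  white-flowered: (177 − 185.5)² / 185.5 = 0.3895
χ² = 0.3895 + 0.3895 = 0.779

0.779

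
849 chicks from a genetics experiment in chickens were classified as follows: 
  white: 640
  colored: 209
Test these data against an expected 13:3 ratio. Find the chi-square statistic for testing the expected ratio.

Expected counts for N = 849 under a 13:3 ratio (total parts = 16):
  white: 849 × 13/16 = 689.8125
  colored: 849 × 3/16 = 159.1875
χ² = Σ (O − E)² / E
  white: (640 − 689.8125)² / 689.8125 = 3.5970
  colored: (209 − 159.1875)² / 159.1875 = 15.5872
χ² = 3.5970 + 15.5872 = 19.1842 ≈ 19.184

19.184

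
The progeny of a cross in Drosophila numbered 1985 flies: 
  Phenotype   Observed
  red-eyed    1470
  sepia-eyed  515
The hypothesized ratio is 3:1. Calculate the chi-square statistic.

Expected counts for N = 1985 under a 3:1 ratio (total parts = 4):
  red-eyed: 1985 × 3/4 = 1488.75
  sepia-eyed: 1985 × 1/4 = 496.25
χ² = Σ (O − E)² / E
  red-eyed: (1470 − 1488.75)² / 1488.75 = 0.2361
  sepia-eyed: (515 − 496.25)² / 496.25 = 0.7084
χ² = 0.2361 + 0.7084 = 0.9445 ≈ 0.945

0.945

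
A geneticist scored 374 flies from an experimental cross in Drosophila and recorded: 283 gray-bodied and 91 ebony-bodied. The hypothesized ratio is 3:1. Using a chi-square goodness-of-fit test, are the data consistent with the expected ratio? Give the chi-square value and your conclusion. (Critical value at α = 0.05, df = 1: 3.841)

Expected counts for N = 374 under a 3:1 ratio (total parts = 4):
  gray-bodied: 374 × 3/4 = 280.5
  ebony-bodied: 374 × 1/4 = 93.5
χ² = Σ (O − E)² / E
  gray-bodied: (283 − 280.5)² / 280.5 = 0.0223
  ebony-bodied: (91 − 93.5)² / 93.5 = 0.0668
χ² = 0.0223 + 0.0668 = 0.0891 ≈ 0.089
Degrees of freedom = 2 − 1 = 1; critical value at α = 0.05 is 3.841.
Since 0.089 < 3.841, we fail to reject the null hypothesis — the data are consistent with the 3:1 ratio.

0.089; consistent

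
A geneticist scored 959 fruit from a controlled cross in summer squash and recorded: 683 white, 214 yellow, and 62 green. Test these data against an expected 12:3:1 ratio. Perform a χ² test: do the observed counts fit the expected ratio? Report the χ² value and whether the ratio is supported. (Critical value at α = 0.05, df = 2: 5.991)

The 12:3:1 ratio has 16 parts, so with N = 959 the expected counts are:
  white: 959 × 12/16 = 719.25
  yellow: 959 × 3/16 = 179.8125
  green: 959 × 1/16 = 59.9375
χ² = Σ (O − E)² / E
  white: (683 − 719.25)² / 719.25 = 1.8270
  yellow: (214 − 179.8125)² / 179.8125 = 6.5000
  green: (62 − 59.9375)² / 59.9375 = 0.0710
χ² = 1.8270 + 6.5000 + 0.0710 = 8.398
Degrees of freedom = 3 − 1 = 2; critical value at α = 0.05 is 5.991.
Since 8.398 > 5.991, we reject the null hypothesis — the data do not fit the 12:3:1 ratio.

8.398; not consistent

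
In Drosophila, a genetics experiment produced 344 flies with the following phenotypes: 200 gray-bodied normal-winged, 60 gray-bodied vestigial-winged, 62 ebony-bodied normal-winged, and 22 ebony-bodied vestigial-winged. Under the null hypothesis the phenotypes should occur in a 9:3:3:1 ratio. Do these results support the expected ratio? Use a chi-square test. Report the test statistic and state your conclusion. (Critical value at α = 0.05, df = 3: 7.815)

0.641; consistent

Total ratio parts = 16. Expected numbers out of 344:
  gray-bodied normal-winged: 344 × 9/16 = 193.5
  gray-bodied vestigial-winged: 344 × 3/16 = 64.5
  ebony-bodied normal-winged: 344 × 3/16 = 64.5
  ebony-bodied vestigial-winged: 344 × 1/16 = 21.5
χ² = Σ (O − E)² / E
  gray-bodied normal-winged: (200 − 193.5)² / 193.5 = 0.2183
  gray-bodied vestigial-winged: (60 − 64.5)² / 64.5 = 0.3140
  ebony-bodied normal-winged: (62 − 64.5)² / 64.5 = 0.0969
  ebony-bodied vestigial-winged: (22 − 21.5)² / 21.5 = 0.0116
χ² = 0.2183 + 0.3140 + 0.0969 + 0.0116 = 0.6408 ≈ 0.641
Degrees of freedom = 4 − 1 = 3; critical value at α = 0.05 is 7.815.
Since 0.641 < 7.815, we fail to reject the null hypothesis — the data are consistent with the 9:3:3:1 ratio.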